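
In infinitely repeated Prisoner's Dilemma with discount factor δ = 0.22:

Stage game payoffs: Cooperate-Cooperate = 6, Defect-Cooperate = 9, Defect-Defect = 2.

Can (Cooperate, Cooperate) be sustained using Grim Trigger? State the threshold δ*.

δ* = 0.4286; since δ = 0.22 < 0.4286, cooperation cannot be sustained

Work:
For Grim Trigger:
Cooperate forever: 6/(1-δ)
Defect then punished: 9 + 2·δ/(1-δ)
Need: 6/(1-δ) ≥ 9 + 2·δ/(1-δ)
Solving: δ ≥ (T-R)/(T-P) = (9-6)/(9-2) = 0.4286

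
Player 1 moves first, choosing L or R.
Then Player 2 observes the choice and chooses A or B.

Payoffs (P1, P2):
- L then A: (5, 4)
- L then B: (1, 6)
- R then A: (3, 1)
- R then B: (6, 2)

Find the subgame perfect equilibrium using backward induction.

P1 plays R, P2 plays B after L and B after R; Payoff (6, 2)

Work:
Backward induction:
After L: P2 chooses B → P1 gets 1
After R: P2 chooses B → P1 gets 6
P1 chooses R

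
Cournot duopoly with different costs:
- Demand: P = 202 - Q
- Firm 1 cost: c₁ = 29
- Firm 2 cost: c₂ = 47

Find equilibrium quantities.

q₁* = 63.67, q₂* = 45.67

Work:
Reaction: q₁ = (202 - 29 - q₂)/2
Reaction: q₂ = (202 - 47 - q₁)/2
Solve simultaneously:
q₁* = (202 - 2×29 + 47)/3 = 63.67
q₂* = (202 - 2×47 + 29)/3 = 45.67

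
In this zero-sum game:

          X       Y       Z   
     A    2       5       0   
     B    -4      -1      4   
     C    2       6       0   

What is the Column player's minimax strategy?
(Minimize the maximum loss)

Column should play X, value = 2

Work:
Column player minimizes Row's maximum payoff:
Column X: max payoff to Row = 2
Column Y: max payoff to Row = 6
Column Z: max payoff to Row = 4
Minimum is 2, achieved by column X.
Minimax strategy: X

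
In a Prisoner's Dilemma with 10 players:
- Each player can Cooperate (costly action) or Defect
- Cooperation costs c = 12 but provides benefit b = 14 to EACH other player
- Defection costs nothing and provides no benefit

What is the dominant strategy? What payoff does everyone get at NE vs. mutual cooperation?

Dominant: Defect; NE payoff = 0; Coop payoff = 114

Work:
Defect dominates (saves cost c = 12, benefit to others is external)
NE: All defect → everyone gets 0
If all cooperate: each receives (9)×14 - 12 = 114
Social dilemma: 114 > 0 but NE gives 0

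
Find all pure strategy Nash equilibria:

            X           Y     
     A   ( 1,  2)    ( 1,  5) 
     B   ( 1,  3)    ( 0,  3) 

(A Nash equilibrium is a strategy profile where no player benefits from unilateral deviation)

Nash equilibrium: (A, Y), (B, X)

Work:
Best responses:
  P1 vs X: payoffs [1, 1] → best response A/B (payoff 1)
  P1 vs Y: payoffs [1, 0] → best response A (payoff 1)
  P2 vs A: payoffs [2, 5] → best response Y (payoff 5)
  P2 vs B: payoffs [3, 3] → best response X/Y (payoff 3)
Mutual best responses: (A,Y), (B,X) → Nash equilibria.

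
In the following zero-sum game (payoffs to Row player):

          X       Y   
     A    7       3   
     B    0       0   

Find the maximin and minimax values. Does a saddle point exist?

Maximin = 3, Minimax = 3, Saddle: True

Work:
Row minimums: [3, 0] → maximin = 3
Column maximums: [7, 3] → minimax = 3
Saddle point exists! Game value = 3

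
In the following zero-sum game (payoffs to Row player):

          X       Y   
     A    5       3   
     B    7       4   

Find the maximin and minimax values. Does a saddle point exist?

Maximin = 4, Minimax = 4, Saddle: True

Work:
Row minimums: [3, 4] → maximin = 4
Column maximums: [7, 4] → minimax = 4
Saddle point exists! Game value = 4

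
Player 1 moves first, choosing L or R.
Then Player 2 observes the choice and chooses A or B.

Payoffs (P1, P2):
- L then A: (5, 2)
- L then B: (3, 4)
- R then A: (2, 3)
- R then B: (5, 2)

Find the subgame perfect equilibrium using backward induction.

P1 plays L, P2 plays B after L and A after R; Payoff (3, 4)

Work:
Backward induction:
After L: P2 chooses B → P1 gets 3
After R: P2 chooses A → P1 gets 2
P1 chooses L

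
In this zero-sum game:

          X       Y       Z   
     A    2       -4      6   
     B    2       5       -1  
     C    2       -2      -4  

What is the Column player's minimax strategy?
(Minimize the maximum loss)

Column should play X, value = 2

Work:
Column player minimizes Row's maximum payoff:
Column X: max payoff to Row = 2
Column Y: max payoff to Row = 5
Column Z: max payoff to Row = 6
Minimum is 2, achieved by column X.
Minimax strategy: X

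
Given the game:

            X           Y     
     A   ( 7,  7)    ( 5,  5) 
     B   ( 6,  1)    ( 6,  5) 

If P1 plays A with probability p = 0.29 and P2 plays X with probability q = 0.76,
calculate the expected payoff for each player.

E[P1] = 6.1508, E[P2] = 3.2824

Work:
E[P1] = p·q·π₁(A,X) + p·(1-q)·π₁(A,Y) + (1-p)·q·π₁(B,X) + (1-p)·(1-q)·π₁(B,Y)
= 0.29·0.76·7 + 0.29·0.24·5 + 0.71·0.76·6 + 0.71·0.24·6
= 6.1508

E[P2] = 3.2824 (similar calculation)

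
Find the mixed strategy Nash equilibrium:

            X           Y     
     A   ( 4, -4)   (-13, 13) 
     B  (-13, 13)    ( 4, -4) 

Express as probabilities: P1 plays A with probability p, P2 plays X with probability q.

p = 0.5, q = 0.5

Work:
Find probabilities that make opponent indifferent:
P2 chooses q to make P1 indifferent between A and B
P1 chooses p to make P2 indifferent between X and Y
Mixed NE: P1 plays (A: 0.5, B: 0.5), P2 plays (X: 0.5, Y: 0.5)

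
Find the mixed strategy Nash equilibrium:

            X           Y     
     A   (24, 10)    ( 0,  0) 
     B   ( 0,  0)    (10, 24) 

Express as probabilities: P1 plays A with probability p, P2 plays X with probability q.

p = 0.7059, q = 0.2941

Work:
Find probabilities that make opponent indifferent:
P2 chooses q to make P1 indifferent between A and B
P1 chooses p to make P2 indifferent between X and Y
Mixed NE: P1 plays (A: 0.7059, B: 0.2941), P2 plays (X: 0.2941, Y: 0.7059)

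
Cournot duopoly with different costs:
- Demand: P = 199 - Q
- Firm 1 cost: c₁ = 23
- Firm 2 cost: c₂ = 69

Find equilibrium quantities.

q₁* = 74.0, q₂* = 28.0

Work:
Reaction: q₁ = (199 - 23 - q₂)/2
Reaction: q₂ = (199 - 69 - q₁)/2
Solve simultaneously:
q₁* = (199 - 2×23 + 69)/3 = 74.0
q₂* = (199 - 2×69 + 23)/3 = 28.0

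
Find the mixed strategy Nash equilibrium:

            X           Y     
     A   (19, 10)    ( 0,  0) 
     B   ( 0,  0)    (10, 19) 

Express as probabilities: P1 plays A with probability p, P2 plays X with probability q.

p = 0.6552, q = 0.3448

Work:
Find probabilities that make opponent indifferent:
P2 chooses q to make P1 indifferent between A and B
P1 chooses p to make P2 indifferent between X and Y
Mixed NE: P1 plays (A: 0.6552, B: 0.3448), P2 plays (X: 0.3448, Y: 0.6552)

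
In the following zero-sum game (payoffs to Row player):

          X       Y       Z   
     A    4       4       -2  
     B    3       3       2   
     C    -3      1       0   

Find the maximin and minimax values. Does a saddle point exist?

Maximin = 2, Minimax = 2, Saddle: True

Work:
Row minimums: [-2, 2, -3] → maximin = 2
Column maximums: [4, 4, 2] → minimax = 2
Saddle point exists! Game value = 2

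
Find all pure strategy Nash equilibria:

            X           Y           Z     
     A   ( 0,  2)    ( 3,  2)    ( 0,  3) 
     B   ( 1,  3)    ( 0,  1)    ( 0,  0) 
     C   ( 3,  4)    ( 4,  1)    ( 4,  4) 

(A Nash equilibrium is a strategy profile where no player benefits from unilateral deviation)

Nash equilibrium: (C, X), (C, Z)

Work:
Best responses:
  P1 vs X: payoffs [0, 1, 3] → best response C (payoff 3)
  P1 vs Y: payoffs [3, 0, 4] → best response C (payoff 4)
  P1 vs Z: payoffs [0, 0, 4] → best response C (payoff 4)
  P2 vs A: payoffs [2, 2, 3] → best response Z (payoff 3)
  P2 vs B: payoffs [3, 1, 0] → best response X (payoff 3)
  P2 vs C: payoffs [4, 1, 4] → best response X/Z (payoff 4)
Mutual best responses: (C,X), (C,Z) → Nash equilibria.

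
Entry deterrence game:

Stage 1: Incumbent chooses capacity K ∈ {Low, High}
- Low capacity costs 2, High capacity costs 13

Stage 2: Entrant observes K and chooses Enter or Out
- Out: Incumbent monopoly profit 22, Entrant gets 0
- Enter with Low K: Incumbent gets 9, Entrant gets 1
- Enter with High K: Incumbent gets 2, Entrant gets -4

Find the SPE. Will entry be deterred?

SPE: (High, Enter|Low, Out|High); Entry deterred. Incumbent net profit = 9

Work:
After Low K: Entrant enters (1 > 0)
After High K: Entrant stays out (-4 < 0)
Incumbent: Low → 9−2=7, High → 22−13=9
Incumbent chooses High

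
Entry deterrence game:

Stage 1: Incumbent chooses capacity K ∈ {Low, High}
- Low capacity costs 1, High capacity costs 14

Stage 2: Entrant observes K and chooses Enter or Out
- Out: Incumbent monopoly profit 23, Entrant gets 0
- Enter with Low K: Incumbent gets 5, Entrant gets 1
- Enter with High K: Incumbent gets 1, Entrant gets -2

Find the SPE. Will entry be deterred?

SPE: (High, Enter|Low, Out|High); Entry deterred. Incumbent net profit = 9

Work:
After Low K: Entrant enters (1 > 0)
After High K: Entrant stays out (-2 < 0)
Incumbent: Low → 5−1=4, High → 23−14=9
Incumbent chooses High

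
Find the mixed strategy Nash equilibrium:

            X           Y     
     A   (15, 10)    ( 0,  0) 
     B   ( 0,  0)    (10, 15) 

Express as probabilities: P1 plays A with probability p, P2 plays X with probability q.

p = 0.6, q = 0.4

Work:
Find probabilities that make opponent indifferent:
P2 chooses q to make P1 indifferent between A and B
P1 chooses p to make P2 indifferent between X and Y
Mixed NE: P1 plays (A: 0.6, B: 0.4), P2 plays (X: 0.4, Y: 0.6)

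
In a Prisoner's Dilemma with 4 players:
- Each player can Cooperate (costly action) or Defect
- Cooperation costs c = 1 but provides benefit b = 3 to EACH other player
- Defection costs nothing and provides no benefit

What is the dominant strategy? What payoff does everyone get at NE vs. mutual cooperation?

Dominant: Defect; NE payoff = 0; Coop payoff = 8

Work:
Defect dominates (saves cost c = 1, benefit to others is external)
NE: All defect → everyone gets 0
If all cooperate: each receives (3)×3 - 1 = 8
Social dilemma: 8 > 0 but NE gives 0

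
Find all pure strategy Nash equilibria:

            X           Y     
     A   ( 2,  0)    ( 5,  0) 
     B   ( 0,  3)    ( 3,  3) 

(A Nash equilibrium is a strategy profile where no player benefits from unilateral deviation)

Nash equilibrium: (A, X), (A, Y)

Work:
Best responses:
  P1 vs X: payoffs [2, 0] → best response A (payoff 2)
  P1 vs Y: payoffs [5, 3] → best response A (payoff 5)
  P2 vs A: payoffs [0, 0] → best response X/Y (payoff 0)
  P2 vs B: payoffs [3, 3] → best response X/Y (payoff 3)
Mutual best responses: (A,X), (A,Y) → Nash equilibria.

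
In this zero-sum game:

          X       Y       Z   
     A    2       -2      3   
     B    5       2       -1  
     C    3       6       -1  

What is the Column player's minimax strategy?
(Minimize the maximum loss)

Column should play Z, value = 3

Work:
Column player minimizes Row's maximum payoff:
Column X: max payoff to Row = 5
Column Y: max payoff to Row = 6
Column Z: max payoff to Row = 3
Minimum is 3, achieved by column Z.
Minimax strategy: Z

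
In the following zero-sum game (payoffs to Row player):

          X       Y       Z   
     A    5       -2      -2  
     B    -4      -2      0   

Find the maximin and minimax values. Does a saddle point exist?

Maximin = -2, Minimax = -2, Saddle: True

Work:
Row minimums: [-2, -4] → maximin = -2
Column maximums: [5, -2, 0] → minimax = -2
Saddle point exists! Game value = -2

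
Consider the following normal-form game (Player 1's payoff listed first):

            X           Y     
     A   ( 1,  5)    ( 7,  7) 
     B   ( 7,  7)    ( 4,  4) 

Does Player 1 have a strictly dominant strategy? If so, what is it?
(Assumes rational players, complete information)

No strictly dominant strategy exists for Player 1

Work:
A strategy strictly dominates another if it gives a strictly higher payoff against every opponent action. Compare each pair of P1's strategies column-by-column:
  A vs B: [1 vs 7, 7 vs 4] → A does not strictly dominate B (column X: 1 ≤ 7)
  B vs A: [7 vs 1, 4 vs 7] → B does not strictly dominate A (column Y: 4 ≤ 7)
No single strategy strictly dominates all others → no strictly dominant strategy.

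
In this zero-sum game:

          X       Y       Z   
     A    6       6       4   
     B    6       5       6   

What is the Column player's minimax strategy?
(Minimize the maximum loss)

Column should play X or Y or Z (all achieve the minimum), value = 6

Work:
Column player minimizes Row's maximum payoff:
Column X: max payoff to Row = 6
Column Y: max payoff to Row = 6
Column Z: max payoff to Row = 6
Minimum is 6, achieved by columns X, Y, Z (tied).
Each of X or Y or Z is a minimax strategy.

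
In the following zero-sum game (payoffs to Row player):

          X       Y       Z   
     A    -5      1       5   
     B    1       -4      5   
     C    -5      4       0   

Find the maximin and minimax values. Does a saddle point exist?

Maximin = -4, Minimax = 1, Saddle: False

Work:
Row minimums: [-5, -4, -5] → maximin = -4
Column maximums: [1, 4, 5] → minimax = 1
No saddle point (maximin ≠ minimax). Mixed strategy needed.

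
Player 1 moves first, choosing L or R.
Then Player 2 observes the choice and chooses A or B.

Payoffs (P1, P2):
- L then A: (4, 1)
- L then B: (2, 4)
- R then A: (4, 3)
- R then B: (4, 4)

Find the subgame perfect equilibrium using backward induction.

P1 plays R, P2 plays B after L and B after R; Payoff (4, 4)

Work:
Backward induction:
After L: P2 chooses B → P1 gets 2
After R: P2 chooses B → P1 gets 4
P1 chooses R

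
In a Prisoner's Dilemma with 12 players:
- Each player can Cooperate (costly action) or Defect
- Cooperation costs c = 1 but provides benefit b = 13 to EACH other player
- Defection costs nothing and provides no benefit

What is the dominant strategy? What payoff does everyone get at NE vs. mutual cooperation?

Dominant: Defect; NE payoff = 0; Coop payoff = 142

Work:
Defect dominates (saves cost c = 1, benefit to others is external)
NE: All defect → everyone gets 0
If all cooperate: each receives (11)×13 - 1 = 142
Social dilemma: 142 > 0 but NE gives 0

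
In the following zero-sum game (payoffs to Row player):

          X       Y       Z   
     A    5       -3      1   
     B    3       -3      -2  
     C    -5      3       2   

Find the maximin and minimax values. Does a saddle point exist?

Maximin = -3, Minimax = 2, Saddle: False

Work:
Row minimums: [-3, -3, -5] → maximin = -3
Column maximums: [5, 3, 2] → minimax = 2
No saddle point (maximin ≠ minimax). Mixed strategy needed.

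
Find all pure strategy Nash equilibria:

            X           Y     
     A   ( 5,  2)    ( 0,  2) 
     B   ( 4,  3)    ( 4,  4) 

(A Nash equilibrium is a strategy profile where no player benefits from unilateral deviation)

Nash equilibrium: (A, X), (B, Y)

Work:
Best responses:
  P1 vs X: payoffs [5, 4] → best response A (payoff 5)
  P1 vs Y: payoffs [0, 4] → best response B (payoff 4)
  P2 vs A: payoffs [2, 2] → best response X/Y (payoff 2)
  P2 vs B: payoffs [3, 4] → best response Y (payoff 4)
Mutual best responses: (A,X), (B,Y) → Nash equilibria.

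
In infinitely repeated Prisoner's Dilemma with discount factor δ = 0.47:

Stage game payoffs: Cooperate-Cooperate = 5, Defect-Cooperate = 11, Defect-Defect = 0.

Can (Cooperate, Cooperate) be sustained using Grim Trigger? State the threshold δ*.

δ* = 0.5455; since δ = 0.47 < 0.5455, cooperation cannot be sustained

Work:
For Grim Trigger:
Cooperate forever: 5/(1-δ)
Defect then punished: 11 + 0·δ/(1-δ)
Need: 5/(1-δ) ≥ 11 + 0·δ/(1-δ)
Solving: δ ≥ (T-R)/(T-P) = (11-5)/(11-0) = 0.5455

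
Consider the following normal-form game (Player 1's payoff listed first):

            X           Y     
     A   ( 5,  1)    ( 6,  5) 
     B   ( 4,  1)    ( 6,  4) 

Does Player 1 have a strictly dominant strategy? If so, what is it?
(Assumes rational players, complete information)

No strictly dominant strategy exists for Player 1

Work:
A strategy strictly dominates another if it gives a strictly higher payoff against every opponent action. Compare each pair of P1's strategies column-by-column:
  A vs B: [5 vs 4, 6 vs 6] → A does not strictly dominate B (column Y: 6 ≤ 6)
  B vs A: [4 vs 5, 6 vs 6] → B does not strictly dominate A (column X: 4 ≤ 5)
No single strategy strictly dominates all others → no strictly dominant strategy.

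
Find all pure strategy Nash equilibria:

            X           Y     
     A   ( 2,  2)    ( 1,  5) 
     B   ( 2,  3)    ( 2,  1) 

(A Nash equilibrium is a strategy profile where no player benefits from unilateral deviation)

Nash equilibrium: (B, X)

Work:
Best responses:
  P1 vs X: payoffs [2, 2] → best response A/B (payoff 2)
  P1 vs Y: payoffs [1, 2] → best response B (payoff 2)
  P2 vs A: payoffs [2, 5] → best response Y (payoff 5)
  P2 vs B: payoffs [3, 1] → best response X (payoff 3)
Mutual best responses: (B,X) → Nash equilibria.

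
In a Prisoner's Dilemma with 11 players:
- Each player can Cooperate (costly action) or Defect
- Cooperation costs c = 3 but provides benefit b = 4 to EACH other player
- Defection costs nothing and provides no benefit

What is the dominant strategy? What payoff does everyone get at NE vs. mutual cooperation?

Dominant: Defect; NE payoff = 0; Coop payoff = 37

Work:
Defect dominates (saves cost c = 3, benefit to others is external)
NE: All defect → everyone gets 0
If all cooperate: each receives (10)×4 - 3 = 37
Social dilemma: 37 > 0 but NE gives 0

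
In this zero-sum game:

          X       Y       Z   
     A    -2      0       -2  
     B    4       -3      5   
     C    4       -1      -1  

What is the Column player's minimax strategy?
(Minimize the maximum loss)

Column should play Y, value = 0

Work:
Column player minimizes Row's maximum payoff:
Column X: max payoff to Row = 4
Column Y: max payoff to Row = 0
Column Z: max payoff to Row = 5
Minimum is 0, achieved by column Y.
Minimax strategy: Y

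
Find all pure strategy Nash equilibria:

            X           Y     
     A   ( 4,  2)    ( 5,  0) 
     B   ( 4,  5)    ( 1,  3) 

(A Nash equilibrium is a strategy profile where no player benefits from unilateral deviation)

Nash equilibrium: (A, X), (B, X)

Work:
Best responses:
  P1 vs X: payoffs [4, 4] → best response A/B (payoff 4)
  P1 vs Y: payoffs [5, 1] → best response A (payoff 5)
  P2 vs A: payoffs [2, 0] → best response X (payoff 2)
  P2 vs B: payoffs [5, 3] → best response X (payoff 5)
Mutual best responses: (A,X), (B,X) → Nash equilibria.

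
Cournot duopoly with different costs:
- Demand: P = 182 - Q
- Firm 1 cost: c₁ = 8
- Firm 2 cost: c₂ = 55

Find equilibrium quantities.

q₁* = 73.67, q₂* = 26.67

Work:
Reaction: q₁ = (182 - 8 - q₂)/2
Reaction: q₂ = (182 - 55 - q₁)/2
Solve simultaneously:
q₁* = (182 - 2×8 + 55)/3 = 73.67
q₂* = (182 - 2×55 + 8)/3 = 26.67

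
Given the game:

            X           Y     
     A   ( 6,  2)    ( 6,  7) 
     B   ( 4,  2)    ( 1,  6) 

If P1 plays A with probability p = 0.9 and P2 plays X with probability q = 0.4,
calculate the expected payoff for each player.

E[P1] = 5.62, E[P2] = 4.94

Work:
E[P1] = p·q·π₁(A,X) + p·(1-q)·π₁(A,Y) + (1-p)·q·π₁(B,X) + (1-p)·(1-q)·π₁(B,Y)
= 0.9·0.4·6 + 0.9·0.6·6 + 0.1·0.4·4 + 0.1·0.6·1
= 5.62

E[P2] = 4.94 (similar calculation)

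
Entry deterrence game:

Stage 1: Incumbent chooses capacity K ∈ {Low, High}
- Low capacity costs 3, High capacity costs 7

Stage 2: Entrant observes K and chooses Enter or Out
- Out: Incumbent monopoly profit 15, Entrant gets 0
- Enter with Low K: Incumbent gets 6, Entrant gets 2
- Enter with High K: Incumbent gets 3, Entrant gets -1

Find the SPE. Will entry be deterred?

SPE: (High, Enter|Low, Out|High); Entry deterred. Incumbent net profit = 8

Work:
After Low K: Entrant enters (2 > 0)
After High K: Entrant stays out (-1 < 0)
Incumbent: Low → 6−3=3, High → 15−7=8
Incumbent chooses High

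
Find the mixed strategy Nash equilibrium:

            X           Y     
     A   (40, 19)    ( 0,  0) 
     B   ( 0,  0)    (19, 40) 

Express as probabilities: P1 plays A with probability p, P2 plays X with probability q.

p = 0.678, q = 0.322

Work:
Find probabilities that make opponent indifferent:
P2 chooses q to make P1 indifferent between A and B
P1 chooses p to make P2 indifferent between X and Y
Mixed NE: P1 plays (A: 0.678, B: 0.322), P2 plays (X: 0.322, Y: 0.678)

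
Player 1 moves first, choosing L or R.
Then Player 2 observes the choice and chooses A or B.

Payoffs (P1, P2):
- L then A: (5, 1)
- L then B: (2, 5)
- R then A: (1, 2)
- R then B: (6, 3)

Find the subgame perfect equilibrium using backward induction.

P1 plays R, P2 plays B after L and B after R; Payoff (6, 3)

Work:
Backward induction:
After L: P2 chooses B → P1 gets 2
After R: P2 chooses B → P1 gets 6
P1 chooses R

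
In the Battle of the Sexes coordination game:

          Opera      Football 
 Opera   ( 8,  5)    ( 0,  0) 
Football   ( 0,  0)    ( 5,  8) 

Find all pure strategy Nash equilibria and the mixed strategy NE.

Pure NE: (Opera, Opera) and (Football, Football); Mixed NE: p = 0.6154, q = 0.3846

Work:
Check pure NE:
(Opera, Opera): (8, 5) - no unilateral deviation beneficial
(Football, Football): (5, 8) - no unilateral deviation beneficial
Mixed NE: P1 plays Opera with p = 0.6154, P2 plays Opera with q = 0.3846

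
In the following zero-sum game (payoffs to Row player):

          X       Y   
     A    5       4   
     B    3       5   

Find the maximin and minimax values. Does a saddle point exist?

Maximin = 4, Minimax = 5, Saddle: False

Work:
Row minimums: [4, 3] → maximin = 4
Column maximums: [5, 5] → minimax = 5
No saddle point (maximin ≠ minimax). Mixed strategy needed.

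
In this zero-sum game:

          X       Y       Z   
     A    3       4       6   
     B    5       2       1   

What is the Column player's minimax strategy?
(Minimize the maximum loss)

Column should play Y, value = 4

Work:
Column player minimizes Row's maximum payoff:
Column X: max payoff to Row = 5
Column Y: max payoff to Row = 4
Column Z: max payoff to Row = 6
Minimum is 4, achieved by column Y.
Minimax strategy: Y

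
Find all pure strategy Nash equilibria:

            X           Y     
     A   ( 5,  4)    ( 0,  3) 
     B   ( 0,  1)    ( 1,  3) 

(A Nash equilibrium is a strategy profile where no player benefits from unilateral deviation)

Nash equilibrium: (A, X), (B, Y)

Work:
Best responses:
  P1 vs X: payoffs [5, 0] → best response A (payoff 5)
  P1 vs Y: payoffs [0, 1] → best response B (payoff 1)
  P2 vs A: payoffs [4, 3] → best response X (payoff 4)
  P2 vs B: payoffs [1, 3] → best response Y (payoff 3)
Mutual best responses: (A,X), (B,Y) → Nash equilibria.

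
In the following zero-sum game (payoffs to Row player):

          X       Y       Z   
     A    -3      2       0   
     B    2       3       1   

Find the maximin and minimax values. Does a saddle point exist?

Maximin = 1, Minimax = 1, Saddle: True

Work:
Row minimums: [-3, 1] → maximin = 1
Column maximums: [2, 3, 1] → minimax = 1
Saddle point exists! Game value = 1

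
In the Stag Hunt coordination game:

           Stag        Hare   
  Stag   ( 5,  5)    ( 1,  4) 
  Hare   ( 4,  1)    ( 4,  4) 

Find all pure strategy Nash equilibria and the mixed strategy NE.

Pure NE: (Stag, Stag) and (Hare, Hare); Mixed NE: p = 0.75, q = 0.75

Work:
Check pure NE:
(Stag, Stag): (5, 5) - no unilateral deviation beneficial
(Hare, Hare): (4, 4) - no unilateral deviation beneficial
Mixed NE: P1 plays Stag with p = 0.75, P2 plays Stag with q = 0.75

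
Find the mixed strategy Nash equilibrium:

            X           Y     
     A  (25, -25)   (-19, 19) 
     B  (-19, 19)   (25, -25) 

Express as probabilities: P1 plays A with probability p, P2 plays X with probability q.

p = 0.5, q = 0.5

Work:
Find probabilities that make opponent indifferent:
P2 chooses q to make P1 indifferent between A and B
P1 chooses p to make P2 indifferent between X and Y
Mixed NE: P1 plays (A: 0.5, B: 0.5), P2 plays (X: 0.5, Y: 0.5)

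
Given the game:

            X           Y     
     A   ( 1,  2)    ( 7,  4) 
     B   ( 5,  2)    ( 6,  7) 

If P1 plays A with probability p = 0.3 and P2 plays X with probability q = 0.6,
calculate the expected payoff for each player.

E[P1] = 4.8, E[P2] = 3.64

Work:
E[P1] = p·q·π₁(A,X) + p·(1-q)·π₁(A,Y) + (1-p)·q·π₁(B,X) + (1-p)·(1-q)·π₁(B,Y)
= 0.3·0.6·1 + 0.3·0.4·7 + 0.7·0.6·5 + 0.7·0.4·6
= 4.8

E[P2] = 3.64 (similar calculation)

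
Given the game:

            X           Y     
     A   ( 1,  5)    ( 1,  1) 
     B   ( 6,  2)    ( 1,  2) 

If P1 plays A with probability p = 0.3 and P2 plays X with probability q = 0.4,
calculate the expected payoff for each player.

E[P1] = 2.4, E[P2] = 2.18

Work:
E[P1] = p·q·π₁(A,X) + p·(1-q)·π₁(A,Y) + (1-p)·q·π₁(B,X) + (1-p)·(1-q)·π₁(B,Y)
= 0.3·0.4·1 + 0.3·0.6·1 + 0.7·0.4·6 + 0.7·0.6·1
= 2.4

E[P2] = 2.18 (similar calculation)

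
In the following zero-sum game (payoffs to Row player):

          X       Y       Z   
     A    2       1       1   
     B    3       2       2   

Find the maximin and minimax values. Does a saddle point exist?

Maximin = 2, Minimax = 2, Saddle: True

Work:
Row minimums: [1, 2] → maximin = 2
Column maximums: [3, 2, 2] → minimax = 2
Saddle point exists! Game value = 2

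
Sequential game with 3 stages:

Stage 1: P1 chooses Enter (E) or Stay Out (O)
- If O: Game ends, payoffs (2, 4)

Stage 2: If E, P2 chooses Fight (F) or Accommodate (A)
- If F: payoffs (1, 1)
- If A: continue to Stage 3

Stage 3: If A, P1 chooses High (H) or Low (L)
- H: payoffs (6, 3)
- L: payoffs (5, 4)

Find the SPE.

SPE: (E, A, H); Outcome (6, 3)

Work:
Stage 3: P1 chooses H (6 vs 5)
Stage 2: P2: F->1, A->3 (anticipating H). Choose A
Stage 1: P1: O->2, E->6 (anticipating A, H). Choose E
SPE path: E -> A -> H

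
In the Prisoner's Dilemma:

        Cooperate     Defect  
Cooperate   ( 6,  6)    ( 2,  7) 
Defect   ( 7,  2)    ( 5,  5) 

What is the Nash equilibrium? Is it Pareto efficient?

(Defect, Defect) is NE; not Pareto efficient

Work:
Defect dominates Cooperate for both players:
If P2 cooperates: Defect (7) > Cooperate (6)
If P2 defects: Defect (5) > Cooperate (2)
NE: (Defect, Defect) with payoff (5, 5)
But (Cooperate, Cooperate) = (6, 6) Pareto dominates (5, 5)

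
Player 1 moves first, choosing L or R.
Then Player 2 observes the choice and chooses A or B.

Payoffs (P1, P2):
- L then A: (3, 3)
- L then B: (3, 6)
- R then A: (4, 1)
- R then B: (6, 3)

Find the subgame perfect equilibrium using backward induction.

P1 plays R, P2 plays B after L and B after R; Payoff (6, 3)

Work:
Backward induction:
After L: P2 chooses B → P1 gets 3
After R: P2 chooses B → P1 gets 6
P1 chooses R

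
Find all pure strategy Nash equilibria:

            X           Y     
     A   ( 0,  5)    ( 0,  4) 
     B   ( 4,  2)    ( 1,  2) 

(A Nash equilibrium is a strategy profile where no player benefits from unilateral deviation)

Nash equilibrium: (B, X), (B, Y)

Work:
Best responses:
  P1 vs X: payoffs [0, 4] → best response B (payoff 4)
  P1 vs Y: payoffs [0, 1] → best response B (payoff 1)
  P2 vs A: payoffs [5, 4] → best response X (payoff 5)
  P2 vs B: payoffs [2, 2] → best response X/Y (payoff 2)
Mutual best responses: (B,X), (B,Y) → Nash equilibria.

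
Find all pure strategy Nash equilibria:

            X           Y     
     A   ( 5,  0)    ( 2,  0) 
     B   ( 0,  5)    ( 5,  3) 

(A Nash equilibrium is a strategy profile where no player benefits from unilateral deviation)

Nash equilibrium: (A, X)

Work:
Best responses:
  P1 vs X: payoffs [5, 0] → best response A (payoff 5)
  P1 vs Y: payoffs [2, 5] → best response B (payoff 5)
  P2 vs A: payoffs [0, 0] → best response X/Y (payoff 0)
  P2 vs B: payoffs [5, 3] → best response X (payoff 5)
Mutual best responses: (A,X) → Nash equilibria.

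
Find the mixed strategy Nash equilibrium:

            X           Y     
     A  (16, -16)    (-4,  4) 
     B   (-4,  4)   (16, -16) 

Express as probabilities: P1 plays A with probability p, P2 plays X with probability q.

p = 0.5, q = 0.5

Work:
Find probabilities that make opponent indifferent:
P2 chooses q to make P1 indifferent between A and B
P1 chooses p to make P2 indifferent between X and Y
Mixed NE: P1 plays (A: 0.5, B: 0.5), P2 plays (X: 0.5, Y: 0.5)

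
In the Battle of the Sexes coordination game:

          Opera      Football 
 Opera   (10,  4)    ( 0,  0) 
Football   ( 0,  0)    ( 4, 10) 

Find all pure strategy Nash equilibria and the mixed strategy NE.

Pure NE: (Opera, Opera) and (Football, Football); Mixed NE: p = 0.7143, q = 0.2857

Work:
Check pure NE:
(Opera, Opera): (10, 4) - no unilateral deviation beneficial
(Football, Football): (4, 10) - no unilateral deviation beneficial
Mixed NE: P1 plays Opera with p = 0.7143, P2 plays Opera with q = 0.2857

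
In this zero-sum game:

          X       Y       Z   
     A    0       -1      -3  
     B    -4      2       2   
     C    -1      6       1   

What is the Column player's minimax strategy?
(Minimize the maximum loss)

Column should play X, value = 0

Work:
Column player minimizes Row's maximum payoff:
Column X: max payoff to Row = 0
Column Y: max payoff to Row = 6
Column Z: max payoff to Row = 2
Minimum is 0, achieved by column X.
Minimax strategy: X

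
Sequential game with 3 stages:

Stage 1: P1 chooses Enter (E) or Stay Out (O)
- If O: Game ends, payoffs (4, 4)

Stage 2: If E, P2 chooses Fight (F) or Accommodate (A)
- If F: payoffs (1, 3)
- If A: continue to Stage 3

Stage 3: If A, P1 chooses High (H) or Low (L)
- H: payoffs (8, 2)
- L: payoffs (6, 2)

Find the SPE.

SPE: (O, F, H); Outcome (4, 4)

Work:
Stage 3: P1 chooses H (8 vs 6)
Stage 2: P2: F->3, A->2 (anticipating H). Choose F
Stage 1: P1: O->4, E->1 (anticipating F, H). Choose O
SPE path: O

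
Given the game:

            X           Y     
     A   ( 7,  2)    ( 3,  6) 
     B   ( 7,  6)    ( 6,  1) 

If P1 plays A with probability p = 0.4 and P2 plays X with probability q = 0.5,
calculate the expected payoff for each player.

E[P1] = 5.9, E[P2] = 3.7

Work:
E[P1] = p·q·π₁(A,X) + p·(1-q)·π₁(A,Y) + (1-p)·q·π₁(B,X) + (1-p)·(1-q)·π₁(B,Y)
= 0.4·0.5·7 + 0.4·0.5·3 + 0.6·0.5·7 + 0.6·0.5·6
= 5.9

E[P2] = 3.7 (similar calculation)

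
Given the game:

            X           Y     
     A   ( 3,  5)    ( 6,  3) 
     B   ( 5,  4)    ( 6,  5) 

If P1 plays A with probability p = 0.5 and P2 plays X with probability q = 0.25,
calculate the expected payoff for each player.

E[P1] = 5.5, E[P2] = 4.125

Work:
E[P1] = p·q·π₁(A,X) + p·(1-q)·π₁(A,Y) + (1-p)·q·π₁(B,X) + (1-p)·(1-q)·π₁(B,Y)
= 0.5·0.25·3 + 0.5·0.75·6 + 0.5·0.25·5 + 0.5·0.75·6
= 5.5

E[P2] = 4.125 (similar calculation)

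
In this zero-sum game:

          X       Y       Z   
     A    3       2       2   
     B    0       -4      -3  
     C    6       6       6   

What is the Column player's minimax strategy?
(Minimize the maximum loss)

Column should play X or Y or Z (all achieve the minimum), value = 6

Work:
Column player minimizes Row's maximum payoff:
Column X: max payoff to Row = 6
Column Y: max payoff to Row = 6
Column Z: max payoff to Row = 6
Minimum is 6, achieved by columns X, Y, Z (tied).
Each of X or Y or Z is a minimax strategy.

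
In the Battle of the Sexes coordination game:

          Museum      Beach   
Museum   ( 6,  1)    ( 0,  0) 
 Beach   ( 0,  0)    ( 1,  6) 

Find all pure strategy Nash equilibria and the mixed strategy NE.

Pure NE: (Museum, Museum) and (Beach, Beach); Mixed NE: p = 0.8571, q = 0.1429

Work:
Check pure NE:
(Museum, Museum): (6, 1) - no unilateral deviation beneficial
(Beach, Beach): (1, 6) - no unilateral deviation beneficial
Mixed NE: P1 plays Museum with p = 0.8571, P2 plays Museum with q = 0.1429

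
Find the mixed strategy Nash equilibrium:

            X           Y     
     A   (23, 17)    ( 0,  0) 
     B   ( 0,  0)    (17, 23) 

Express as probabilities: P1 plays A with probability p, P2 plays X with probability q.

p = 0.575, q = 0.425

Work:
Find probabilities that make opponent indifferent:
P2 chooses q to make P1 indifferent between A and B
P1 chooses p to make P2 indifferent between X and Y
Mixed NE: P1 plays (A: 0.575, B: 0.425), P2 plays (X: 0.425, Y: 0.575)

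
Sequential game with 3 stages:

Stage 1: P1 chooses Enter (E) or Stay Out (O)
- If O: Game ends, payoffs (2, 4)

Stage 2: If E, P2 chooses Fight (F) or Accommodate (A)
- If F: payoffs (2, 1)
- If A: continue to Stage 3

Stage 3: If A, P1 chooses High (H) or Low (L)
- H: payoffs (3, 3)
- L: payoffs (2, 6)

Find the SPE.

SPE: (E, A, H); Outcome (3, 3)

Work:
Stage 3: P1 chooses H (3 vs 2)
Stage 2: P2: F->1, A->3 (anticipating H). Choose A
Stage 1: P1: O->2, E->3 (anticipating A, H). Choose E
SPE path: E -> A -> H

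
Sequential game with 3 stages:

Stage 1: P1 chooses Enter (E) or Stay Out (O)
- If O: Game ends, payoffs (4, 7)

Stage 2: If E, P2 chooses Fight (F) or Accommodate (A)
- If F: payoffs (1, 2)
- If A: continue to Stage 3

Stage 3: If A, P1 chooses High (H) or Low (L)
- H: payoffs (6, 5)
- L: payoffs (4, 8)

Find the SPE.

SPE: (E, A, H); Outcome (6, 5)

Work:
Stage 3: P1 chooses H (6 vs 4)
Stage 2: P2: F->2, A->5 (anticipating H). Choose A
Stage 1: P1: O->4, E->6 (anticipating A, H). Choose E
SPE path: E -> A -> H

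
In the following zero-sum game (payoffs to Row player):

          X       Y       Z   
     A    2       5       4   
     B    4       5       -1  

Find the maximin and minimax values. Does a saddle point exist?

Maximin = 2, Minimax = 4, Saddle: False

Work:
Row minimums: [2, -1] → maximin = 2
Column maximums: [4, 5, 4] → minimax = 4
No saddle point (maximin ≠ minimax). Mixed strategy needed.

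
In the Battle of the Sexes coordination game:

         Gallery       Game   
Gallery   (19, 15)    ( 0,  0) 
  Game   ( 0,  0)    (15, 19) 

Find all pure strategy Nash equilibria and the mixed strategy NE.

Pure NE: (Gallery, Gallery) and (Game, Game); Mixed NE: p = 0.5588, q = 0.4412

Work:
Check pure NE:
(Gallery, Gallery): (19, 15) - no unilateral deviation beneficial
(Game, Game): (15, 19) - no unilateral deviation beneficial
Mixed NE: P1 plays Gallery with p = 0.5588, P2 plays Gallery with q = 0.4412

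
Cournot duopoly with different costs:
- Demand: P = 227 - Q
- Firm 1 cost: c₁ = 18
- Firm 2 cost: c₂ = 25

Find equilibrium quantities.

q₁* = 72.0, q₂* = 65.0

Work:
Reaction: q₁ = (227 - 18 - q₂)/2
Reaction: q₂ = (227 - 25 - q₁)/2
Solve simultaneously:
q₁* = (227 - 2×18 + 25)/3 = 72.0
q₂* = (227 - 2×25 + 18)/3 = 65.0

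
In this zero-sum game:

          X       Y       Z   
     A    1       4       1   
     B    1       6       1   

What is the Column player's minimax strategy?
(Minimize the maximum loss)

Column should play X or Z (all achieve the minimum), value = 1

Work:
Column player minimizes Row's maximum payoff:
Column X: max payoff to Row = 1
Column Y: max payoff to Row = 6
Column Z: max payoff to Row = 1
Minimum is 1, achieved by columns X, Z (tied).
Each of X or Z is a minimax strategy.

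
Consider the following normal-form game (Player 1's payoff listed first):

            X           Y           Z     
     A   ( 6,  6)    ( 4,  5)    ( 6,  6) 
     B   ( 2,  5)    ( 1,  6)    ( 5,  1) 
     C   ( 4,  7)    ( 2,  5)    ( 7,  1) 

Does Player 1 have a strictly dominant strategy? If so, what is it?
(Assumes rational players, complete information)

No strictly dominant strategy exists for Player 1

Work:
A strategy strictly dominates another if it gives a strictly higher payoff against every opponent action. Compare each pair of P1's strategies column-by-column:
  A vs B: [6 vs 2, 4 vs 1, 6 vs 5] → A strictly dominates B
  A vs C: [6 vs 4, 4 vs 2, 6 vs 7] → A does not strictly dominate C (column Z: 6 ≤ 7)
  B vs A: [2 vs 6, 1 vs 4, 5 vs 6] → B does not strictly dominate A (column X: 2 ≤ 6)
  B vs C: [2 vs 4, 1 vs 2, 5 vs 7] → B does not strictly dominate C (column X: 2 ≤ 4)
  C vs A: [4 vs 6, 2 vs 4, 7 vs 6] → C does not strictly dominate A (column X: 4 ≤ 6)
  C vs B: [4 vs 2, 2 vs 1, 7 vs 5] → C strictly dominates B
No single strategy strictly dominates all others → no strictly dominant strategy.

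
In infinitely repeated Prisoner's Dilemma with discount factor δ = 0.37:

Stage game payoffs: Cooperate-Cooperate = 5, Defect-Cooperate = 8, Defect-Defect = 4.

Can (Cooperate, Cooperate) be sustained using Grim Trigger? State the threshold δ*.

δ* = 0.75; since δ = 0.37 < 0.75, cooperation cannot be sustained

Work:
For Grim Trigger:
Cooperate forever: 5/(1-δ)
Defect then punished: 8 + 4·δ/(1-δ)
Need: 5/(1-δ) ≥ 8 + 4·δ/(1-δ)
Solving: δ ≥ (T-R)/(T-P) = (8-5)/(8-4) = 0.75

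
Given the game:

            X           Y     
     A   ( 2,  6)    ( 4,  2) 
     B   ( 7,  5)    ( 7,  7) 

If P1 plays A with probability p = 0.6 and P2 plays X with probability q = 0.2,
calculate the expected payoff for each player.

E[P1] = 4.96, E[P2] = 4.32

Work:
E[P1] = p·q·π₁(A,X) + p·(1-q)·π₁(A,Y) + (1-p)·q·π₁(B,X) + (1-p)·(1-q)·π₁(B,Y)
= 0.6·0.2·2 + 0.6·0.8·4 + 0.4·0.2·7 + 0.4·0.8·7
= 4.96

E[P2] = 4.32 (similar calculation)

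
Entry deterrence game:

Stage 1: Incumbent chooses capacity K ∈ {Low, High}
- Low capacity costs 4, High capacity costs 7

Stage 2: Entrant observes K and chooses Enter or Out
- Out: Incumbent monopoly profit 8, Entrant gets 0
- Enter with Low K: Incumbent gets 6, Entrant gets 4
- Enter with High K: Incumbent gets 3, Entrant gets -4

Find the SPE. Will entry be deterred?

SPE: (Low, Enter|Low, Out|High); Entry not deterred. Incumbent net profit = 2, Entrant gets 4

Work:
After Low K: Entrant enters (4 > 0)
After High K: Entrant stays out (-4 < 0)
Incumbent: Low → 6−4=2, High → 8−7=1
Incumbent chooses Low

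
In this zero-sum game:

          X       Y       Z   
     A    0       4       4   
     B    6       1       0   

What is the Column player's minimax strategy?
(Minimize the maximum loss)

Column should play Y or Z (all achieve the minimum), value = 4

Work:
Column player minimizes Row's maximum payoff:
Column X: max payoff to Row = 6
Column Y: max payoff to Row = 4
Column Z: max payoff to Row = 4
Minimum is 4, achieved by columns Y, Z (tied).
Each of Y or Z is a minimax strategy.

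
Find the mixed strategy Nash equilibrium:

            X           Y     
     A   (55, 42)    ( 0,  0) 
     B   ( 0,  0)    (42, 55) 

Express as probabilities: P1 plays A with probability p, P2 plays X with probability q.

p = 0.567, q = 0.433

Work:
Find probabilities that make opponent indifferent:
P2 chooses q to make P1 indifferent between A and B
P1 chooses p to make P2 indifferent between X and Y
Mixed NE: P1 plays (A: 0.567, B: 0.433), P2 plays (X: 0.433, Y: 0.567)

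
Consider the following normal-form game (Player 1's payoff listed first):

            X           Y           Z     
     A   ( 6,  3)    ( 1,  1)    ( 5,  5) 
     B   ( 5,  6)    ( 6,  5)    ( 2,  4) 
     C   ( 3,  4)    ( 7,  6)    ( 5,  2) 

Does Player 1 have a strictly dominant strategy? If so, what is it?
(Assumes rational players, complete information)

No strictly dominant strategy exists for Player 1

Work:
A strategy strictly dominates another if it gives a strictly higher payoff against every opponent action. Compare each pair of P1's strategies column-by-column:
  A vs B: [6 vs 5, 1 vs 6, 5 vs 2] → A does not strictly dominate B (column Y: 1 ≤ 6)
  A vs C: [6 vs 3, 1 vs 7, 5 vs 5] → A does not strictly dominate C (column Y: 1 ≤ 7)
  B vs A: [5 vs 6, 6 vs 1, 2 vs 5] → B does not strictly dominate A (column X: 5 ≤ 6)
  B vs C: [5 vs 3, 6 vs 7, 2 vs 5] → B does not strictly dominate C (column Y: 6 ≤ 7)
  C vs A: [3 vs 6, 7 vs 1, 5 vs 5] → C does not strictly dominate A (column X: 3 ≤ 6)
  C vs B: [3 vs 5, 7 vs 6, 5 vs 2] → C does not strictly dominate B (column X: 3 ≤ 5)
No single strategy strictly dominates all others → no strictly dominant strategy.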